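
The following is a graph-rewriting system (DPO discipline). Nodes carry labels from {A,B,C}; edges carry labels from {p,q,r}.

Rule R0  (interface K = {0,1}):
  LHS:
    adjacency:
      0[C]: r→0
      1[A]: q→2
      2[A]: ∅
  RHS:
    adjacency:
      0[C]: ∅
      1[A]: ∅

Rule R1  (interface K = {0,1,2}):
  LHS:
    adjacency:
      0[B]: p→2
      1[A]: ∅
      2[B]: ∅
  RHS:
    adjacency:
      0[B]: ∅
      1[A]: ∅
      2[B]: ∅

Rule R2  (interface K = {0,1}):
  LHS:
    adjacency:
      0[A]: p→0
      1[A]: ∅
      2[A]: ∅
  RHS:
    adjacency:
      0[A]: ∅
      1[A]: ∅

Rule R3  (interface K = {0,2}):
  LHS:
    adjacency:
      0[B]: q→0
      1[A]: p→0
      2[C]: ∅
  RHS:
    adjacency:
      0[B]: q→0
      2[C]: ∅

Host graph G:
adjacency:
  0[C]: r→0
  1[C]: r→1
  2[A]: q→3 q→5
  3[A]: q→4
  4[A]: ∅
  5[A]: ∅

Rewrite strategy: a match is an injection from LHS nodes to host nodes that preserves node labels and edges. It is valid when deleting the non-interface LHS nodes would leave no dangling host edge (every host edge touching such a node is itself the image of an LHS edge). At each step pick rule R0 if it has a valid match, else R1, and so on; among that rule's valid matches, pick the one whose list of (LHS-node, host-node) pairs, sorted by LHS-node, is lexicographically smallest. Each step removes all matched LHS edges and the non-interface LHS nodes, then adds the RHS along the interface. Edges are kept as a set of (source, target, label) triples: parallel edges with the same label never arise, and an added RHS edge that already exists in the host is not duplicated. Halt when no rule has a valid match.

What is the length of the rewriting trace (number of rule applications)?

start.  V:6 E:5  edges: 0-r->0 1-r->1 2-q->3 2-q->5 3-q->4
1. fire R0 via {0↦0, 1↦2, 2↦5}  →  V:5 E:3  edges: 1-r->1 2-q->3 3-q->4
2. fire R0 via {0↦1, 1↦3, 2↦4}  →  V:4 E:1  edges: 2-q->3
halt: no rule applies after step 2

Answer: 2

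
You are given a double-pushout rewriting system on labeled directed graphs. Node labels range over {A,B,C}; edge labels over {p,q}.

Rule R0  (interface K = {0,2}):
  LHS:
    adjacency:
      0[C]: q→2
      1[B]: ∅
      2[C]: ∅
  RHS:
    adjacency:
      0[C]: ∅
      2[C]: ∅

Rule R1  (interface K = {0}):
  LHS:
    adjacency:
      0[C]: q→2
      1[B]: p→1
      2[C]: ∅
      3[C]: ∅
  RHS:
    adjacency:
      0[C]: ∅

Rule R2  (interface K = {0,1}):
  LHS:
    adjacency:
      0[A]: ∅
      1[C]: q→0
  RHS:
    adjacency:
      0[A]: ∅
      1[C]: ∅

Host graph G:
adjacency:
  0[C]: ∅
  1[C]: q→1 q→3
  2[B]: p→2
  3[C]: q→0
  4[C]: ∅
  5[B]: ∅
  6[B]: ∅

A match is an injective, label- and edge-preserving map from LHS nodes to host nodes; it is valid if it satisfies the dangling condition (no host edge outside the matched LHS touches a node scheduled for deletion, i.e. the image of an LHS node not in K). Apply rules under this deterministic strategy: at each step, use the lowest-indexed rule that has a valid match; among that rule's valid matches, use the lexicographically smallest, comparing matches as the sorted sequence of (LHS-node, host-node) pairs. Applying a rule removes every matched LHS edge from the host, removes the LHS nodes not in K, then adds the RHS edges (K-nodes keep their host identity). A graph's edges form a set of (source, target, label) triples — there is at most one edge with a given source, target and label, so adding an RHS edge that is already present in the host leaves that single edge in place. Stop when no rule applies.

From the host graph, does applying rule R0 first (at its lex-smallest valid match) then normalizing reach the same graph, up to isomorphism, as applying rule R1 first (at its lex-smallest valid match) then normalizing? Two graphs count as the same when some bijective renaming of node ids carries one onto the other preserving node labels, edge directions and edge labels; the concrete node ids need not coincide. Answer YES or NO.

branch R0-first: apply at {0↦1, 1↦5, 2↦3} → |E|=3, then 1 more step(s) → NF |V|=5 |E|=2 V={0:C, 1:C, 2:B, 3:C, 4:C} E=1-q->1 2-p->2
branch R1-first: apply at {0↦3, 1↦2, 2↦0, 3↦4} → |E|=2, then 1 more step(s) → NF |V|=3 |E|=1 V={1:C, 3:C, 6:B} E=1-q->1
graphs not isomorphic

Answer: NO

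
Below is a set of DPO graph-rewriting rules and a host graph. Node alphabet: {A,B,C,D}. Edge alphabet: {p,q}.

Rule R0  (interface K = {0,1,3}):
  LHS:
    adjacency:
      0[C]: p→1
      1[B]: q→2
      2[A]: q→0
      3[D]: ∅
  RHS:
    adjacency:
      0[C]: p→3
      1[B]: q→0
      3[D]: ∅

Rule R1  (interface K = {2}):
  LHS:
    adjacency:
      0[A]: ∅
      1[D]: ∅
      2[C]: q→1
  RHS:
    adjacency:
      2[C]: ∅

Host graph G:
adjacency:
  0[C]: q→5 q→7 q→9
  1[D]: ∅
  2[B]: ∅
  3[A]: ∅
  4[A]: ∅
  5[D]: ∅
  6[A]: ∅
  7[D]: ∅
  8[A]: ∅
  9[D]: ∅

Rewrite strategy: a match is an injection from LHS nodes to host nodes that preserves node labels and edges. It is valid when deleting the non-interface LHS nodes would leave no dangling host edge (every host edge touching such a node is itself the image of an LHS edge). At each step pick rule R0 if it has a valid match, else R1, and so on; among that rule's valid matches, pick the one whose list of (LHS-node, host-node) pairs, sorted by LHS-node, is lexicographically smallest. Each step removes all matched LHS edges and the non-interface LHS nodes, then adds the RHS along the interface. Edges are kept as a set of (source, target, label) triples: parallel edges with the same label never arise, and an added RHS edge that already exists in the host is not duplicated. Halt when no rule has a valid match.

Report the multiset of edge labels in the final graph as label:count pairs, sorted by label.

[0] host  ⇒  10 nodes, 3 edges  {0-q->5 0-q->7 0-q->9}
[1] R1 @ {0↦3, 1↦5, 2↦0}  ⇒  8 nodes, 2 edges  {0-q->7 0-q->9}
[2] R1 @ {0↦4, 1↦7, 2↦0}  ⇒  6 nodes, 1 edges  {0-q->9}
[3] R1 @ {0↦6, 1↦9, 2↦0}  ⇒  4 nodes, 0 edges  {∅}
halt: no rule applies after step 3
NF edges: []

Answer: (no edges)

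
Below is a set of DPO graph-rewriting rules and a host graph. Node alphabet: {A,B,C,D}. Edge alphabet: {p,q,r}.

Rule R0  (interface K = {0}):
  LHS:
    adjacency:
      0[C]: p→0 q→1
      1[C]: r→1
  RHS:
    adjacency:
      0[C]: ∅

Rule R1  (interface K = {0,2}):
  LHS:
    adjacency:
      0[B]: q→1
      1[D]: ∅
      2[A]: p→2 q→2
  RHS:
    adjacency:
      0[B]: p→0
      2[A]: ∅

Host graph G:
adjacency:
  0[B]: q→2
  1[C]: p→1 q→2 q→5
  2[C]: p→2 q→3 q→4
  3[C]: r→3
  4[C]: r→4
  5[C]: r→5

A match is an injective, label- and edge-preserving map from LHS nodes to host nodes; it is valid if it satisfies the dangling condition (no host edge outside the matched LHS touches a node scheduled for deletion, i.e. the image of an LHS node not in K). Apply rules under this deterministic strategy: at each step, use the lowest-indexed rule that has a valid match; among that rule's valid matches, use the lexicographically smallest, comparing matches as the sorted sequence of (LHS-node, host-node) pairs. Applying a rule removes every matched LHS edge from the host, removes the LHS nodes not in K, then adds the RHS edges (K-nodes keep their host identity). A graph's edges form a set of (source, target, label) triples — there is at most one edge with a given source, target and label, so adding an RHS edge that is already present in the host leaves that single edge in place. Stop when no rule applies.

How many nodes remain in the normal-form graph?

Answer: 4

Rewrite trace:
initial: |V|=6 |E|=10  E = 0-q->2 1-p->1 1-q->2 1-q->5 2-p->2 2-q->3 2-q->4 3-r->3 4-r->4 5-r->5
step 1: apply R0 at {0↦1, 1↦5}  → |V|=5 |E|=7  E = 0-q->2 1-q->2 2-p->2 2-q->3 2-q->4 3-r->3 4-r->4
step 2: apply R0 at {0↦2, 1↦3}  → |V|=4 |E|=4  E = 0-q->2 1-q->2 2-q->4 4-r->4
halt: no rule applies after step 2
NF nodes: {0:B, 1:C, 2:C, 4:C}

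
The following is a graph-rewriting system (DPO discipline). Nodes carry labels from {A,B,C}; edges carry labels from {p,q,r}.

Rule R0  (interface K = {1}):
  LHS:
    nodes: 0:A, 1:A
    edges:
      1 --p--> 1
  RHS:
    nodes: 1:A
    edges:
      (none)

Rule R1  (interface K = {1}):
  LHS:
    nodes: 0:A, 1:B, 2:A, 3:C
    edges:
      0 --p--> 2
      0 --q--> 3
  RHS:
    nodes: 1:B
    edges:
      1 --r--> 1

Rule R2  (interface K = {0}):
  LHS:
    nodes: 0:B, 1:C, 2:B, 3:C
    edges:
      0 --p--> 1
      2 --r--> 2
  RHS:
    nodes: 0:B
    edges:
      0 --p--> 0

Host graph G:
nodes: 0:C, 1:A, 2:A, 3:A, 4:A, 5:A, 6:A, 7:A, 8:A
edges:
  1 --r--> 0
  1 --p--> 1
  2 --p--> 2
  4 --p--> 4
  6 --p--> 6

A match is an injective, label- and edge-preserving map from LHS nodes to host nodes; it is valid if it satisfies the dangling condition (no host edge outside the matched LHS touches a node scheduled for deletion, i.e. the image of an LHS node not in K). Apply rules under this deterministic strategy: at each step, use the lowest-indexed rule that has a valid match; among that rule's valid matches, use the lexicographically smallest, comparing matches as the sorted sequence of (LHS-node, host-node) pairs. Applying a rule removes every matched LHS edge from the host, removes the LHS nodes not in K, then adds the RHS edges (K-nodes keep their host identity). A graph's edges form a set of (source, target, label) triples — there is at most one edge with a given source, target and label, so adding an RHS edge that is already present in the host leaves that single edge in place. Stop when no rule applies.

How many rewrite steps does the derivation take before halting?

initial: |V|=9 |E|=5  E = 1-r->0 1-p->1 2-p->2 4-p->4 6-p->6
step 1: apply R0 at {0↦3, 1↦1}  → |V|=8 |E|=4  E = 1-r->0 2-p->2 4-p->4 6-p->6
step 2: apply R0 at {0↦5, 1↦2}  → |V|=7 |E|=3  E = 1-r->0 4-p->4 6-p->6
step 3: apply R0 at {0↦2, 1↦4}  → |V|=6 |E|=2  E = 1-r->0 6-p->6
step 4: apply R0 at {0↦4, 1↦6}  → |V|=5 |E|=1  E = 1-r->0
normal form: no rule applies after step 4

Answer: 4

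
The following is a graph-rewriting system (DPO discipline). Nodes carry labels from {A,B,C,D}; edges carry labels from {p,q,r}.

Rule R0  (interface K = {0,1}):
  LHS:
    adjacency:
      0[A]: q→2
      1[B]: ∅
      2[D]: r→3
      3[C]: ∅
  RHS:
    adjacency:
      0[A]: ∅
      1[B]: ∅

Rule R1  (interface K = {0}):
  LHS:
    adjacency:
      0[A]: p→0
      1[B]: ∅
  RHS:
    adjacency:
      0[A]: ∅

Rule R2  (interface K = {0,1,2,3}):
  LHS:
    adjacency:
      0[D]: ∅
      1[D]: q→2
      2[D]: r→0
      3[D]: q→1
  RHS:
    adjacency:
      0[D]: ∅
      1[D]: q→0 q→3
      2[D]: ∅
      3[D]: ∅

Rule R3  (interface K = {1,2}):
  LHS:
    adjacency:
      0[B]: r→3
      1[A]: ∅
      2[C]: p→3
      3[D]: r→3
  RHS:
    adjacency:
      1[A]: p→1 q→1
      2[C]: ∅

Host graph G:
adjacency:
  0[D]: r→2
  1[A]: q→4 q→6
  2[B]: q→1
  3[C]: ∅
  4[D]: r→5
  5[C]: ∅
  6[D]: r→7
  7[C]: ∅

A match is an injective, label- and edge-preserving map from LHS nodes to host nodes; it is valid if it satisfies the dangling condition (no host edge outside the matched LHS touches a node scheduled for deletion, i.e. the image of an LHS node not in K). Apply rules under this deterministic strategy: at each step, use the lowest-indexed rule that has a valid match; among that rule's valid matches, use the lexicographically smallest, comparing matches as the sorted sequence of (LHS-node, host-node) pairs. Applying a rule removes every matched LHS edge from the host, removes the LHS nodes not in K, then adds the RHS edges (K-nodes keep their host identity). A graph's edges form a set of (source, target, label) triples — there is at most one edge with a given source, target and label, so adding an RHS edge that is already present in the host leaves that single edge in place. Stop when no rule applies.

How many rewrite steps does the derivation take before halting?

Answer: 2

Derivation:
initial: |V|=8 |E|=6  E = 0-r->2 1-q->4 1-q->6 2-q->1 4-r->5 6-r->7
step 1: apply R0 at {0↦1, 1↦2, 2↦4, 3↦5}  → |V|=6 |E|=4  E = 0-r->2 1-q->6 2-q->1 6-r->7
step 2: apply R0 at {0↦1, 1↦2, 2↦6, 3↦7}  → |V|=4 |E|=2  E = 0-r->2 2-q->1
final graph: no rule applies after step 2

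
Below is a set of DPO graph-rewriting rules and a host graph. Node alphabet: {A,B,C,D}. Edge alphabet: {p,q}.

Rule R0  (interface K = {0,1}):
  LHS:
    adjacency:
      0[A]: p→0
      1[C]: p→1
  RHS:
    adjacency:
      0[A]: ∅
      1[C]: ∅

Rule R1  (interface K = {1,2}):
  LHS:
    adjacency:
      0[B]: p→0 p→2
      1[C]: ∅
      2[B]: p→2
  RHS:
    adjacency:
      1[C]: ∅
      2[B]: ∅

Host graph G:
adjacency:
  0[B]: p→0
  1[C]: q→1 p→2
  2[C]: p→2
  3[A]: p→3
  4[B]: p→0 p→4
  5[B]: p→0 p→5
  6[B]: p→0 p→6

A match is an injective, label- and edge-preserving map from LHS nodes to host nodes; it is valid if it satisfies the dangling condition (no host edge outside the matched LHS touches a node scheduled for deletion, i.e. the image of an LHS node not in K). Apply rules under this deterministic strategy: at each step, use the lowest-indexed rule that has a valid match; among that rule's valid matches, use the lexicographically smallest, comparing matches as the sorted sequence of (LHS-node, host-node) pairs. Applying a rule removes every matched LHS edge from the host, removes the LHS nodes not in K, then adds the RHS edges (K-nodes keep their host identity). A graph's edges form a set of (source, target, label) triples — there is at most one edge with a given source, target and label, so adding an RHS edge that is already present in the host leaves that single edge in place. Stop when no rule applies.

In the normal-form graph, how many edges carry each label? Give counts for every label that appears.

Answer: p:5 q:1

Steps:
start.  V:7 E:11  edges: 0-p->0 1-q->1 1-p->2 2-p->2 3-p->3 4-p->0 4-p->4 5-p->0 5-p->5 6-p->0 6-p->6
1. fire R0 via {0↦3, 1↦2}  →  V:7 E:9  edges: 0-p->0 1-q->1 1-p->2 4-p->0 4-p->4 5-p->0 5-p->5 6-p->0 6-p->6
2. fire R1 via {0↦4, 1↦1, 2↦0}  →  V:6 E:6  edges: 1-q->1 1-p->2 5-p->0 5-p->5 6-p->0 6-p->6
final graph: no rule applies after step 2
NF edges: [(1, 1, 'q'), (1, 2, 'p'), (5, 0, 'p'), (5, 5, 'p'), (6, 0, 'p'), (6, 6, 'p')]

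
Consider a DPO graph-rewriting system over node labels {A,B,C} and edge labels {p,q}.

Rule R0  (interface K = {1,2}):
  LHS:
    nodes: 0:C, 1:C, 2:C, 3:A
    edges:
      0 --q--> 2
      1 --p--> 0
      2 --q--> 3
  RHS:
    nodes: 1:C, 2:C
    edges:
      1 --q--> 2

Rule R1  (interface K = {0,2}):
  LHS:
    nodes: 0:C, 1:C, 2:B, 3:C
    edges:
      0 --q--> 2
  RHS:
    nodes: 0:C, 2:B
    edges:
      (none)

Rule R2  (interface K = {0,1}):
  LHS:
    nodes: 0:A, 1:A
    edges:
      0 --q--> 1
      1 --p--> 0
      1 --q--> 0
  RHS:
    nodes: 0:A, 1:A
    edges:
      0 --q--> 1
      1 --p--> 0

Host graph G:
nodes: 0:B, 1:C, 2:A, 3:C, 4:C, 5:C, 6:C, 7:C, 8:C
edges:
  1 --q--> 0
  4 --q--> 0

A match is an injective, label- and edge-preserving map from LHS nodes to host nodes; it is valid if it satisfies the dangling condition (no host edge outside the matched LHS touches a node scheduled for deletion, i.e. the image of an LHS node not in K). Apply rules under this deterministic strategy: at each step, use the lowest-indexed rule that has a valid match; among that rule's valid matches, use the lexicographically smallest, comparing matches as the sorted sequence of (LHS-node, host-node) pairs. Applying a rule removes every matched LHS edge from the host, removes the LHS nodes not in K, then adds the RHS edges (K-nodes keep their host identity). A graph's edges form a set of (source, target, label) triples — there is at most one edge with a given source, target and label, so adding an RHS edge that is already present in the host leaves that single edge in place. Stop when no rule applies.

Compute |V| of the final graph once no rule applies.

Answer: 5

Steps:
[0] host  ⇒  9 nodes, 2 edges  {1-q->0 4-q->0}
[1] R1 @ {0↦1, 1↦3, 2↦0, 3↦5}  ⇒  7 nodes, 1 edges  {4-q->0}
[2] R1 @ {0↦4, 1↦1, 2↦0, 3↦6}  ⇒  5 nodes, 0 edges  {∅}
normal form: no rule applies after step 2
NF nodes: {0:B, 2:A, 4:C, 7:C, 8:C}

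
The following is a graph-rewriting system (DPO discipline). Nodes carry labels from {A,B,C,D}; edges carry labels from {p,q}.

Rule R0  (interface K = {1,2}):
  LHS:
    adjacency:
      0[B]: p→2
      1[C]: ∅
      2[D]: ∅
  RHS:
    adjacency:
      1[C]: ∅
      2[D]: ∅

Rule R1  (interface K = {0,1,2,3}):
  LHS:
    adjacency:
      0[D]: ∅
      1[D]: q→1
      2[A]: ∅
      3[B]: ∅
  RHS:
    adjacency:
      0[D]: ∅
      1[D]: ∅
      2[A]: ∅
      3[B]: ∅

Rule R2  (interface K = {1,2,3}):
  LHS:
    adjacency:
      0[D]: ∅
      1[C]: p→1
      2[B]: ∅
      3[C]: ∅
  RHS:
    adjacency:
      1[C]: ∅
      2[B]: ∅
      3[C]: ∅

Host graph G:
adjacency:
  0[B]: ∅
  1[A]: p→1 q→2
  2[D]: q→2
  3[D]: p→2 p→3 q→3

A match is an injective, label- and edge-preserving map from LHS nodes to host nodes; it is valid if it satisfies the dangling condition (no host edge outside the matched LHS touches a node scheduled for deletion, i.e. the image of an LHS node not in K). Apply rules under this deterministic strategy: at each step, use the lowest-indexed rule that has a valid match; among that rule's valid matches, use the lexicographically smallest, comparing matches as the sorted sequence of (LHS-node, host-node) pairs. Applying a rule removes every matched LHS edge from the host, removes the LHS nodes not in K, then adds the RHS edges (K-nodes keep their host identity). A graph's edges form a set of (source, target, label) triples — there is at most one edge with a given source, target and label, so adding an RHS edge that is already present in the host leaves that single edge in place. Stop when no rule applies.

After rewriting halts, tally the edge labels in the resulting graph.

initial: |V|=4 |E|=6  E = 1-p->1 1-q->2 2-q->2 3-p->2 3-p->3 3-q->3
step 1: apply R1 at {0↦2, 1↦3, 2↦1, 3↦0}  → |V|=4 |E|=5  E = 1-p->1 1-q->2 2-q->2 3-p->2 3-p->3
step 2: apply R1 at {0↦3, 1↦2, 2↦1, 3↦0}  → |V|=4 |E|=4  E = 1-p->1 1-q->2 3-p->2 3-p->3
normal form: no rule applies after step 2
NF edges: [(1, 1, 'p'), (1, 2, 'q'), (3, 2, 'p'), (3, 3, 'p')]

Answer: p:3 q:1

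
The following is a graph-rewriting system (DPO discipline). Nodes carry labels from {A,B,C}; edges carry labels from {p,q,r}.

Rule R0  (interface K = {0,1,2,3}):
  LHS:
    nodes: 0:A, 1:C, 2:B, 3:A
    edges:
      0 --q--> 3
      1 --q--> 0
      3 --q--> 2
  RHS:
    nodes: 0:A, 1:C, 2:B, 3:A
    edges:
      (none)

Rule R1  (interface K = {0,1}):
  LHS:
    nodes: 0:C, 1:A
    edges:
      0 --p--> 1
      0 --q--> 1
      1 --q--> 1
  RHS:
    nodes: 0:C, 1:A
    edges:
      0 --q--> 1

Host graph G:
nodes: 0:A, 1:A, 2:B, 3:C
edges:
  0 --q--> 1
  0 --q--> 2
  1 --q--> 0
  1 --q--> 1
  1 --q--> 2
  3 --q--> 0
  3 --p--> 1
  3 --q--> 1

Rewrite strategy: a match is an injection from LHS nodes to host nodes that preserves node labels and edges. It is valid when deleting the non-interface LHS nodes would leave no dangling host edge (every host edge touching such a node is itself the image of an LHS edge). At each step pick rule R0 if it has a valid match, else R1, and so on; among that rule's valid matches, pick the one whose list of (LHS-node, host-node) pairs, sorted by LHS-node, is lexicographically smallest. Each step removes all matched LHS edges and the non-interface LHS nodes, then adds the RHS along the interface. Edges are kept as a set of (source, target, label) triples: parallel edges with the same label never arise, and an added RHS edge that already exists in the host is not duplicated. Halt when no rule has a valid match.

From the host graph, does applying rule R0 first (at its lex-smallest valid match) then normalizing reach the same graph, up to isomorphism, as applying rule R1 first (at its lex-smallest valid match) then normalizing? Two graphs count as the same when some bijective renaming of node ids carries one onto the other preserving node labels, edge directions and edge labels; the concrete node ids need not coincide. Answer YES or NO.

Answer: NO

Steps:
branch R0-first: apply at {0↦0, 1↦3, 2↦2, 3↦1} → |E|=5, then 1 more step(s) → NF |V|=4 |E|=2 V={0:A, 1:A, 2:B, 3:C} E=1-q->1 3-p->1
branch R1-first: apply at {0↦3, 1↦1} → |E|=6, then 2 more step(s) → NF |V|=4 |E|=0 V={0:A, 1:A, 2:B, 3:C} E=∅
graphs not isomorphic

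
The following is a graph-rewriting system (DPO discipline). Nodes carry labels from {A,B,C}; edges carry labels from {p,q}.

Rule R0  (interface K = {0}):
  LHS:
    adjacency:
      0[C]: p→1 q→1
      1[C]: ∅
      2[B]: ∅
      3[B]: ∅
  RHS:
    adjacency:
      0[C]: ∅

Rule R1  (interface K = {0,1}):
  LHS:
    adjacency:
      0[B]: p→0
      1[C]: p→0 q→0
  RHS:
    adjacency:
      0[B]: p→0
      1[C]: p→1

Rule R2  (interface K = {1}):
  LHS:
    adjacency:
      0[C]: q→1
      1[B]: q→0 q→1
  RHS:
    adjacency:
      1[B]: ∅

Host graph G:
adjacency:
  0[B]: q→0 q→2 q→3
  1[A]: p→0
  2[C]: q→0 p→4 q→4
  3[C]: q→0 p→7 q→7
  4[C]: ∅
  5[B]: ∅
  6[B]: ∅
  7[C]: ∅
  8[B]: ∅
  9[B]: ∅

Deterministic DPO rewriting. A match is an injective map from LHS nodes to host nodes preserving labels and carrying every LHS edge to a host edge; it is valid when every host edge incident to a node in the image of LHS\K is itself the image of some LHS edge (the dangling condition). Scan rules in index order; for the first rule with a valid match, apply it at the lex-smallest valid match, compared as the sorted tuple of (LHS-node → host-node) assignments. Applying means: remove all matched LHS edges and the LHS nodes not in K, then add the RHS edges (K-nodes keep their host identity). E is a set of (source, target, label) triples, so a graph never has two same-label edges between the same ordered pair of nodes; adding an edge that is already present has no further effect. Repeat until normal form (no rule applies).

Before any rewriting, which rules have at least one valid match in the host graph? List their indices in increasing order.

R0: 24 valid matches — {0↦2, 1↦4, 2↦5, 3↦6}, {0↦2, 1↦4, 2↦5, 3↦8}, {0↦2, 1↦4, 2↦5, 3↦9} (+21 more)
R1: no valid match — LHS pattern not found
R2: no valid match — 2 raw matches, all fail dangling condition

Answer: [R0]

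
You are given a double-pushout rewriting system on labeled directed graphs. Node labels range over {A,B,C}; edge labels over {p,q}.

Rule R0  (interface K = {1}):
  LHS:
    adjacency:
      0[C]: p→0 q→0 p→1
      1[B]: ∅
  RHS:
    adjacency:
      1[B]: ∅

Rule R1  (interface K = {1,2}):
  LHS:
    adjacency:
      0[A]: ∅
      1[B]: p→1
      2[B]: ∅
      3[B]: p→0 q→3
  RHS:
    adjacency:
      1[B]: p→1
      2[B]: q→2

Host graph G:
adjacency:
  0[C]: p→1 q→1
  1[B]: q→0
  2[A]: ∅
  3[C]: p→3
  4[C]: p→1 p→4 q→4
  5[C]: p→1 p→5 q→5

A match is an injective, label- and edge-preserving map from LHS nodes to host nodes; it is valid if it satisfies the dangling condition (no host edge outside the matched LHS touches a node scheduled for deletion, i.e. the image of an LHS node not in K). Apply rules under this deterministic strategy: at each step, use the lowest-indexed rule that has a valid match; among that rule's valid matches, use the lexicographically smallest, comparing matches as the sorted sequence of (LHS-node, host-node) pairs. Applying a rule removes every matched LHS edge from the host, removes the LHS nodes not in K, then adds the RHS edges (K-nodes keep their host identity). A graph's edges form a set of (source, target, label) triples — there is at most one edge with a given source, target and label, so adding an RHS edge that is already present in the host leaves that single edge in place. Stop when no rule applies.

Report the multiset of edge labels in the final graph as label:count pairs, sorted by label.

Answer: p:2 q:2

Rewrite trace:
[0] host  ⇒  6 nodes, 10 edges  {0-p->1 0-q->1 1-q->0 3-p->3 4-p->1 4-p->4 4-q->4 5-p->1 5-p->5 5-q->5}
[1] R0 @ {0↦4, 1↦1}  ⇒  5 nodes, 7 edges  {0-p->1 0-q->1 1-q->0 3-p->3 5-p->1 5-p->5 5-q->5}
[2] R0 @ {0↦5, 1↦1}  ⇒  4 nodes, 4 edges  {0-p->1 0-q->1 1-q->0 3-p->3}
normal form: no rule applies after step 2
NF edges: [(0, 1, 'p'), (0, 1, 'q'), (1, 0, 'q'), (3, 3, 'p')]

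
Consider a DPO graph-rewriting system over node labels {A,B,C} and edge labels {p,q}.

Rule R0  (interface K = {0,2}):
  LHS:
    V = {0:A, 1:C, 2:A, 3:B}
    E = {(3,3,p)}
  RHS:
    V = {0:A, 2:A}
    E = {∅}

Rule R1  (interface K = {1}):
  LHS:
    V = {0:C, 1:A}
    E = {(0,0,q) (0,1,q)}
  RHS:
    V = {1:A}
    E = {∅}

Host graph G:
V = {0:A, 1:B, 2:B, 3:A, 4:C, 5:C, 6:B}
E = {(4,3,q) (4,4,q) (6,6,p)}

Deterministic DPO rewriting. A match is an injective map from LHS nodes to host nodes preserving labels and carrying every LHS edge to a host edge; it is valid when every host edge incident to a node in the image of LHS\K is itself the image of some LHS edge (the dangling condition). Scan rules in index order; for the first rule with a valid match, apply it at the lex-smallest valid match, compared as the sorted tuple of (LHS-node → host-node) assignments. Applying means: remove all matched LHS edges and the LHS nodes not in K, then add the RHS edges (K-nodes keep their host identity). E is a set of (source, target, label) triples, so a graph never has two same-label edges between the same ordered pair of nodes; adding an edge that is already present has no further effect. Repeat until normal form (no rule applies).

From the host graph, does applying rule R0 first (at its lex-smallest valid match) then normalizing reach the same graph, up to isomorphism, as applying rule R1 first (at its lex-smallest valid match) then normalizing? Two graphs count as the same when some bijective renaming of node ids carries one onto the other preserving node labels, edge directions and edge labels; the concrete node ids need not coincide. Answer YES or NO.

branch R0-first: apply at {0↦0, 1↦5, 2↦3, 3↦6} → |E|=2, then 1 more step(s) → NF |V|=4 |E|=0 V={0:A, 1:B, 2:B, 3:A} E=∅
branch R1-first: apply at {0↦4, 1↦3} → |E|=1, then 1 more step(s) → NF |V|=4 |E|=0 V={0:A, 1:B, 2:B, 3:A} E=∅
graphs isomorphic (equal up to label-preserving node renaming)

Answer: YES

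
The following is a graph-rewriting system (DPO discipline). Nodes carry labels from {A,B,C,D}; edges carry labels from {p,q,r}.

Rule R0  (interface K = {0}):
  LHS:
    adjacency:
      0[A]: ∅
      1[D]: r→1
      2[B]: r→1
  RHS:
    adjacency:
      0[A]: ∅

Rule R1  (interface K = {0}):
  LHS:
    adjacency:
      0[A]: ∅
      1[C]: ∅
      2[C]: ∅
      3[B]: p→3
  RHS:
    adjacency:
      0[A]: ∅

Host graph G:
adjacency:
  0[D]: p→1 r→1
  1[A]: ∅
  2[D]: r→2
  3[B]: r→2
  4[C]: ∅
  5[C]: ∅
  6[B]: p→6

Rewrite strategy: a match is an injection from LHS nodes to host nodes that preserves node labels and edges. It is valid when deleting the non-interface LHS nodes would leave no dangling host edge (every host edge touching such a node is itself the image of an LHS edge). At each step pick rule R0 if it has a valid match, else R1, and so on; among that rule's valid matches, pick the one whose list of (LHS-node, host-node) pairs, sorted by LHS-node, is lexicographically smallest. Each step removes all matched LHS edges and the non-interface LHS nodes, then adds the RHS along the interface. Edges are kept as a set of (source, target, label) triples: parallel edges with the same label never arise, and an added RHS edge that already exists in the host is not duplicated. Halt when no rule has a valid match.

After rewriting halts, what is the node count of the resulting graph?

Answer: 2

Derivation:
initial: |V|=7 |E|=5  E = 0-p->1 0-r->1 2-r->2 3-r->2 6-p->6
step 1: apply R0 at {0↦1, 1↦2, 2↦3}  → |V|=5 |E|=3  E = 0-p->1 0-r->1 6-p->6
step 2: apply R1 at {0↦1, 1↦4, 2↦5, 3↦6}  → |V|=2 |E|=2  E = 0-p->1 0-r->1
halt: no rule applies after step 2
NF nodes: {0:D, 1:A}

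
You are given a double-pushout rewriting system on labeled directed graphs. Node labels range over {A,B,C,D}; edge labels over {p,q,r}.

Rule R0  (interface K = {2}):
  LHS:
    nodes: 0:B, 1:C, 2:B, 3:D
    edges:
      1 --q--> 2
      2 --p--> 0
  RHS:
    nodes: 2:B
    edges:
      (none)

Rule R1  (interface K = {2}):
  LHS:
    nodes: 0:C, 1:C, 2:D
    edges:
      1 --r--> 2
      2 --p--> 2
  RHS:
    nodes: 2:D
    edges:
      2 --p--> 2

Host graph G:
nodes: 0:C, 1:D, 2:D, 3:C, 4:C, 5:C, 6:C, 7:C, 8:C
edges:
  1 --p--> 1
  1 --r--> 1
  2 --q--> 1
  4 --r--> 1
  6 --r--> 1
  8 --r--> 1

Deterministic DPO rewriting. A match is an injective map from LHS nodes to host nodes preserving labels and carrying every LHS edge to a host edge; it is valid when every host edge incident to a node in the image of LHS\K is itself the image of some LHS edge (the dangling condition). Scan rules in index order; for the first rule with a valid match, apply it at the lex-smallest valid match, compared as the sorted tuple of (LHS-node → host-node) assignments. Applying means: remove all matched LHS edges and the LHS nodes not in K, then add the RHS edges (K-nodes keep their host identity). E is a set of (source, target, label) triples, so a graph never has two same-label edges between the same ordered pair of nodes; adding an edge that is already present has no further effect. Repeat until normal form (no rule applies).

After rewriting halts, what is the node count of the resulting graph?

[0] host  ⇒  9 nodes, 6 edges  {1-p->1 1-r->1 2-q->1 4-r->1 6-r->1 8-r->1}
[1] R1 @ {0↦0, 1↦4, 2↦1}  ⇒  7 nodes, 5 edges  {1-p->1 1-r->1 2-q->1 6-r->1 8-r->1}
[2] R1 @ {0↦3, 1↦6, 2↦1}  ⇒  5 nodes, 4 edges  {1-p->1 1-r->1 2-q->1 8-r->1}
[3] R1 @ {0↦5, 1↦8, 2↦1}  ⇒  3 nodes, 3 edges  {1-p->1 1-r->1 2-q->1}
final graph: no rule applies after step 3
NF nodes: {1:D, 2:D, 7:C}

Answer: 3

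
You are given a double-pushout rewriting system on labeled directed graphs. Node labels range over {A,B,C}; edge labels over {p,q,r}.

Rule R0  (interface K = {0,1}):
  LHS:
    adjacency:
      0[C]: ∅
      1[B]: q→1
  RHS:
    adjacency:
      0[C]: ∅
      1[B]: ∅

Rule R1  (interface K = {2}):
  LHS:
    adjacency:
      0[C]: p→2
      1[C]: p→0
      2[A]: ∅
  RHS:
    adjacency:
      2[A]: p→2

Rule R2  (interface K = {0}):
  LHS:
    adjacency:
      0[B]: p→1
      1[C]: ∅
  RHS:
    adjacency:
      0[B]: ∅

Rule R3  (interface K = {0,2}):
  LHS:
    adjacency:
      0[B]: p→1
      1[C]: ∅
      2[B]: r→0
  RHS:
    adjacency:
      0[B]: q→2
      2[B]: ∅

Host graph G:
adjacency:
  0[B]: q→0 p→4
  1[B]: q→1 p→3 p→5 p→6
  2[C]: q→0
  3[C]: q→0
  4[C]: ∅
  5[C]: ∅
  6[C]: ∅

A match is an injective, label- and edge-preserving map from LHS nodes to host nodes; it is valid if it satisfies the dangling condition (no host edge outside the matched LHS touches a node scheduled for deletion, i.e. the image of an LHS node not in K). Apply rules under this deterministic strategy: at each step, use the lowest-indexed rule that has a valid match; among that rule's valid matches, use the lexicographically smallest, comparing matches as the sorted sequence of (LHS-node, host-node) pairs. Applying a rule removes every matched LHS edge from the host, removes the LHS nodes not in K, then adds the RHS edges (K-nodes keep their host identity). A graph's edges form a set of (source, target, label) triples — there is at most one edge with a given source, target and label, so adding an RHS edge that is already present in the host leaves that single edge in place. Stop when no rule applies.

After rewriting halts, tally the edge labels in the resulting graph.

Answer: p:1 q:2

Derivation:
initial: |V|=7 |E|=8  E = 0-q->0 0-p->4 1-q->1 1-p->3 1-p->5 1-p->6 2-q->0 3-q->0
step 1: apply R0 at {0↦2, 1↦0}  → |V|=7 |E|=7  E = 0-p->4 1-q->1 1-p->3 1-p->5 1-p->6 2-q->0 3-q->0
step 2: apply R0 at {0↦2, 1↦1}  → |V|=7 |E|=6  E = 0-p->4 1-p->3 1-p->5 1-p->6 2-q->0 3-q->0
step 3: apply R2 at {0↦0, 1↦4}  → |V|=6 |E|=5  E = 1-p->3 1-p->5 1-p->6 2-q->0 3-q->0
step 4: apply R2 at {0↦1, 1↦5}  → |V|=5 |E|=4  E = 1-p->3 1-p->6 2-q->0 3-q->0
step 5: apply R2 at {0↦1, 1↦6}  → |V|=4 |E|=3  E = 1-p->3 2-q->0 3-q->0
normal form: no rule applies after step 5
NF edges: [(1, 3, 'p'), (2, 0, 'q'), (3, 0, 'q')]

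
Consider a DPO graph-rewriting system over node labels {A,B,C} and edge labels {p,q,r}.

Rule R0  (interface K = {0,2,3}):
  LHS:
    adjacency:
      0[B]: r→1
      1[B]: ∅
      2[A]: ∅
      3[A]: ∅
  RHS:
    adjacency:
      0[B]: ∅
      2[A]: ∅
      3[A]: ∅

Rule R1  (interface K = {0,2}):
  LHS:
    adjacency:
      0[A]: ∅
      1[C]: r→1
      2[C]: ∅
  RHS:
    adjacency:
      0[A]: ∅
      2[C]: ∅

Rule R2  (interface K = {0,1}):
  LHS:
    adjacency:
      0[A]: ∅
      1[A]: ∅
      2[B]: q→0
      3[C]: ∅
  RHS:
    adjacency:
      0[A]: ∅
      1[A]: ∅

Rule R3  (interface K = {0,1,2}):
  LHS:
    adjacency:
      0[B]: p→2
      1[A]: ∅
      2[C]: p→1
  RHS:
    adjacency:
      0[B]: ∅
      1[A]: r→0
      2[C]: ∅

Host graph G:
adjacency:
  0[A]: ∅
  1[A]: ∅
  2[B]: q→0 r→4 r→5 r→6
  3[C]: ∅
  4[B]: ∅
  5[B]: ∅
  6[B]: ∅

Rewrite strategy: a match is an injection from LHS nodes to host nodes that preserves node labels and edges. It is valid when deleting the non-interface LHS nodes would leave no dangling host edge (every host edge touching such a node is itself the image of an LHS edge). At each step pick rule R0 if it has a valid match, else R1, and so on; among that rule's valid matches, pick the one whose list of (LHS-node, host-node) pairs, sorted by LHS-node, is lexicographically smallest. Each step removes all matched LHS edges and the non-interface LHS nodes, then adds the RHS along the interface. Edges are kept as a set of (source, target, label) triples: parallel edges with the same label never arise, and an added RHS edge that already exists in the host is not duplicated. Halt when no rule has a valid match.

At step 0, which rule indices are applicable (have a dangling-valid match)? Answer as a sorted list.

Answer: [R0]

Rewrite trace:
R0: 6 valid matches — {0↦2, 1↦4, 2↦0, 3↦1}, {0↦2, 1↦4, 2↦1, 3↦0}, {0↦2, 1↦5, 2↦0, 3↦1} (+3 more)
R1: no valid match — LHS pattern not found
R2: no valid match — 1 raw match, all fail dangling condition
R3: no valid match — LHS pattern not found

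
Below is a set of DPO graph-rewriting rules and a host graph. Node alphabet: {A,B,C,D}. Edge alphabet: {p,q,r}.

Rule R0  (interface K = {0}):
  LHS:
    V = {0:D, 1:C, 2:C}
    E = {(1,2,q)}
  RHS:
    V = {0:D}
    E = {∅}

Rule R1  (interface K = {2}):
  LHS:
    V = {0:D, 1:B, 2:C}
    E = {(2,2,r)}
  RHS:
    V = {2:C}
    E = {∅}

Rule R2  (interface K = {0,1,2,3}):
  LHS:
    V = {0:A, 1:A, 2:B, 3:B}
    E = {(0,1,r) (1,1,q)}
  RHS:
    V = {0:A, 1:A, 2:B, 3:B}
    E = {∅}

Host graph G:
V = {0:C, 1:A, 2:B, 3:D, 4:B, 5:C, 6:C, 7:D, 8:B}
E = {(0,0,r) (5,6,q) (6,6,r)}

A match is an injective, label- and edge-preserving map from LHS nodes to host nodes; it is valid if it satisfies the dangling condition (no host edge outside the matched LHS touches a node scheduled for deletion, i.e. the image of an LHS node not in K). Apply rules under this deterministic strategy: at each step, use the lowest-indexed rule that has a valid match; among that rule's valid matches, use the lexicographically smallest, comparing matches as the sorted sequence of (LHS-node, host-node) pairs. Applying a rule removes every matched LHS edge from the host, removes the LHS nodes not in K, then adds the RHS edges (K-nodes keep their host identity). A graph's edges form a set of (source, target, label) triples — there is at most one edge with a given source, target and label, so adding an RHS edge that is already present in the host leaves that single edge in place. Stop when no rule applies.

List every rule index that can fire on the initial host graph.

Answer: [R1]

Steps:
R0: no valid match — 2 raw matches, all fail dangling condition
R1: 12 valid matches — {0↦3, 1↦2, 2↦0}, {0↦3, 1↦2, 2↦6}, {0↦3, 1↦4, 2↦0} (+9 more)
R2: no valid match — LHS pattern not found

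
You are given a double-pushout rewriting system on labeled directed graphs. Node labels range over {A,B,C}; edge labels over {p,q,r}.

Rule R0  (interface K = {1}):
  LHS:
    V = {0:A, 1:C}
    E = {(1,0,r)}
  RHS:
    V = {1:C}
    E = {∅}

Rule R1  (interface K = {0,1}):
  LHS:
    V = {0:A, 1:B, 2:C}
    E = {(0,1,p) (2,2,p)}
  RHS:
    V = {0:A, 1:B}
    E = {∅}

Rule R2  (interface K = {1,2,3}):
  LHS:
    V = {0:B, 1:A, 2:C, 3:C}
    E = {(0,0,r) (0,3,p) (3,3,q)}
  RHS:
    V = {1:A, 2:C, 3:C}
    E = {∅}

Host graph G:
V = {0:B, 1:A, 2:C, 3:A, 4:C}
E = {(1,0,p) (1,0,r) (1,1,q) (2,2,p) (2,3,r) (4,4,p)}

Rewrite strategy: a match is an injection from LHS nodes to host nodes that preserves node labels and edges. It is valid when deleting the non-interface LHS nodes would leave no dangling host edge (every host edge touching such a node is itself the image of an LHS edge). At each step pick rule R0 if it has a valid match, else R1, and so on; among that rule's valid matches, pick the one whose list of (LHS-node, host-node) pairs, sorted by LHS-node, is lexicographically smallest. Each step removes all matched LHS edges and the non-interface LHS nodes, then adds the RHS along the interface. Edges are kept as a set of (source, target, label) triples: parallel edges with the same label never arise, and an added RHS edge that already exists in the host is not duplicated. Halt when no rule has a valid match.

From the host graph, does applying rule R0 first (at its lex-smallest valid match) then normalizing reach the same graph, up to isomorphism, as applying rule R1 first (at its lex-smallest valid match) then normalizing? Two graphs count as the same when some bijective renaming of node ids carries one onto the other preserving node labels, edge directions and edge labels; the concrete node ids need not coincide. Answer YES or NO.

branch R0-first: apply at {0↦3, 1↦2} → |E|=5, then 1 more step(s) → NF |V|=3 |E|=3 V={0:B, 1:A, 4:C} E=1-r->0 1-q->1 4-p->4
branch R1-first: apply at {0↦1, 1↦0, 2↦4} → |E|=4, then 1 more step(s) → NF |V|=3 |E|=3 V={0:B, 1:A, 2:C} E=1-r->0 1-q->1 2-p->2
graphs isomorphic (equal up to label-preserving node renaming)

Answer: YES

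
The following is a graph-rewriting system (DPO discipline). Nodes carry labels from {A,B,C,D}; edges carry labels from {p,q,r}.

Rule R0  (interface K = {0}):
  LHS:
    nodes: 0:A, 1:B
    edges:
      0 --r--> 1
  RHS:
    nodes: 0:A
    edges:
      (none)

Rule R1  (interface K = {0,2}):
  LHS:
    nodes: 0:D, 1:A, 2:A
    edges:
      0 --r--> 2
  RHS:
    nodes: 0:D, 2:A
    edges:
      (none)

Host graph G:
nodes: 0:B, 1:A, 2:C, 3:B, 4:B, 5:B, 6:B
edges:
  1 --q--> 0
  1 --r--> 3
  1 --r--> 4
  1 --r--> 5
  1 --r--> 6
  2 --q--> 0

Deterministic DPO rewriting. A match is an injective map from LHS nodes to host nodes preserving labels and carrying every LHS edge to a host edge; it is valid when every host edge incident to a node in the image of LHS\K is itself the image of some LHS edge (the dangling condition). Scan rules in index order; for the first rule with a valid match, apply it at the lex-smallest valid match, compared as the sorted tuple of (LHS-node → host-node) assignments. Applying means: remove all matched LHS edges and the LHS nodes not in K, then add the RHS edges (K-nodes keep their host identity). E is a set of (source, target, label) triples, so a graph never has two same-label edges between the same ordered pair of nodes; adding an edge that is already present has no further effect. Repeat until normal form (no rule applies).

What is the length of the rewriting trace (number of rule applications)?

Answer: 4

Rewrite trace:
start.  V:7 E:6  edges: 1-q->0 1-r->3 1-r->4 1-r->5 1-r->6 2-q->0
1. fire R0 via {0↦1, 1↦3}  →  V:6 E:5  edges: 1-q->0 1-r->4 1-r->5 1-r->6 2-q->0
2. fire R0 via {0↦1, 1↦4}  →  V:5 E:4  edges: 1-q->0 1-r->5 1-r->6 2-q->0
3. fire R0 via {0↦1, 1↦5}  →  V:4 E:3  edges: 1-q->0 1-r->6 2-q->0
4. fire R0 via {0↦1, 1↦6}  →  V:3 E:2  edges: 1-q->0 2-q->0
final graph: no rule applies after step 4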